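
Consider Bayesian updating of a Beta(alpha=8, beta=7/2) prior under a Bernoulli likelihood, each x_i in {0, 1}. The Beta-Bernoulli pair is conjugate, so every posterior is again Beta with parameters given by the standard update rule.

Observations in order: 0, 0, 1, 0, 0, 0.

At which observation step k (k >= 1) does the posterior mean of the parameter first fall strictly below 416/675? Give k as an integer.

obs 1: x=0 → posterior Beta(8, 9/2)
obs 2: x=0 → posterior Beta(8, 11/2)
obs 3: x=1 → posterior Beta(9, 11/2)
obs 4: x=0 → posterior Beta(9, 13/2)
obs 5: x=0 → posterior Beta(9, 15/2)
obs 6: x=0 → posterior Beta(9, 17/2)

k = 2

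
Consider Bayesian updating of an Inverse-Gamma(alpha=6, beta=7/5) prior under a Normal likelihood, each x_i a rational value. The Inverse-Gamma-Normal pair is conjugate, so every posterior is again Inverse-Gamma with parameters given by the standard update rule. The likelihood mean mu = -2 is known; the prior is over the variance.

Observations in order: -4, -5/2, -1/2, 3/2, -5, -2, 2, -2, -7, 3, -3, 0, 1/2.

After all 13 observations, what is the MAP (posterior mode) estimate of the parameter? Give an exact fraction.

539/135

obs 1: x=-4 → posterior Inverse-Gamma(13/2, 17/5)
obs 2: x=-5/2 → posterior Inverse-Gamma(7, 141/40)
obs 3: x=-1/2 → posterior Inverse-Gamma(15/2, 93/20)
obs 4: x=3/2 → posterior Inverse-Gamma(8, 431/40)
obs 5: x=-5 → posterior Inverse-Gamma(17/2, 611/40)
obs 6: x=-2 → posterior Inverse-Gamma(9, 611/40)
obs 7: x=2 → posterior Inverse-Gamma(19/2, 931/40)
obs 8: x=-2 → posterior Inverse-Gamma(10, 931/40)
obs 9: x=-7 → posterior Inverse-Gamma(21/2, 1431/40)
obs 10: x=3 → posterior Inverse-Gamma(11, 1931/40)
obs 11: x=-3 → posterior Inverse-Gamma(23/2, 1951/40)
obs 12: x=0 → posterior Inverse-Gamma(12, 2031/40)
obs 13: x=1/2 → posterior Inverse-Gamma(25/2, 539/10)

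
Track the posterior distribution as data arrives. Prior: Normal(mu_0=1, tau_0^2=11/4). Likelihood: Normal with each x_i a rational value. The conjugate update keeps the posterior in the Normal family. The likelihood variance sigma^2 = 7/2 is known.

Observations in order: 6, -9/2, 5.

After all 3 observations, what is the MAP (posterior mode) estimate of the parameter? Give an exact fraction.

171/94

obs 1: x=6 → posterior Normal(16/5, 77/50)
obs 2: x=-9/2 → posterior Normal(61/72, 77/72)
obs 3: x=5 → posterior Normal(171/94, 77/94)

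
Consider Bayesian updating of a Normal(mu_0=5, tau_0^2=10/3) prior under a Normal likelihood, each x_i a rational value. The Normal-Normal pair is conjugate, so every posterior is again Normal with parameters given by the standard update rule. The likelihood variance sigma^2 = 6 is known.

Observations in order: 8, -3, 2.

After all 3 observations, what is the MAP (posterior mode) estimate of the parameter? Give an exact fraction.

obs 1: x=8 → posterior Normal(85/14, 15/7)
obs 2: x=-3 → posterior Normal(70/19, 30/19)
obs 3: x=2 → posterior Normal(10/3, 5/4)

10/3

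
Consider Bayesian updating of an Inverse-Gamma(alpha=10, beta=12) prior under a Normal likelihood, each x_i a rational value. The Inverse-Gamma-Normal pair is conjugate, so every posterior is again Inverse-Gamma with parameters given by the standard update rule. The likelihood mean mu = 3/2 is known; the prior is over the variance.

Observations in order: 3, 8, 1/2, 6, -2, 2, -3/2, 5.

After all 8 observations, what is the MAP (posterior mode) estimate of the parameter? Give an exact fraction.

obs 1: x=3 → posterior Inverse-Gamma(21/2, 105/8)
obs 2: x=8 → posterior Inverse-Gamma(11, 137/4)
obs 3: x=1/2 → posterior Inverse-Gamma(23/2, 139/4)
obs 4: x=6 → posterior Inverse-Gamma(12, 359/8)
obs 5: x=-2 → posterior Inverse-Gamma(25/2, 51)
obs 6: x=2 → posterior Inverse-Gamma(13, 409/8)
obs 7: x=-3/2 → posterior Inverse-Gamma(27/2, 445/8)
obs 8: x=5 → posterior Inverse-Gamma(14, 247/4)

247/60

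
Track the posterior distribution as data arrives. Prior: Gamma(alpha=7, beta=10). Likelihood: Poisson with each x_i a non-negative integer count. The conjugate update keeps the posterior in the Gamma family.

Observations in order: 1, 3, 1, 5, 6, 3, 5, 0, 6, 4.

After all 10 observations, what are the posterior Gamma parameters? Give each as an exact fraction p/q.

obs 1: x=1 → posterior Gamma(8, 11)
obs 2: x=3 → posterior Gamma(11, 12)
obs 3: x=1 → posterior Gamma(12, 13)
obs 4: x=5 → posterior Gamma(17, 14)
obs 5: x=6 → posterior Gamma(23, 15)
obs 6: x=3 → posterior Gamma(26, 16)
obs 7: x=5 → posterior Gamma(31, 17)
obs 8: x=0 → posterior Gamma(31, 18)
obs 9: x=6 → posterior Gamma(37, 19)
obs 10: x=4 → posterior Gamma(41, 20)

alpha=41, beta=20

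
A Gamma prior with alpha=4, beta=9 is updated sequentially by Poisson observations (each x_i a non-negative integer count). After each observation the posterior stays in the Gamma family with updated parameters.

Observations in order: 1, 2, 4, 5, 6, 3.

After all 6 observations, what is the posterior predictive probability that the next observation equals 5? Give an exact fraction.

obs 1: x=1 → posterior Gamma(5, 10)
obs 2: x=2 → posterior Gamma(7, 11)
obs 3: x=4 → posterior Gamma(11, 12)
obs 4: x=5 → posterior Gamma(16, 13)
obs 5: x=6 → posterior Gamma(22, 14)
obs 6: x=3 → posterior Gamma(25, 15)

29987024907589991390705108642578125/1329227995784915872903807060280344576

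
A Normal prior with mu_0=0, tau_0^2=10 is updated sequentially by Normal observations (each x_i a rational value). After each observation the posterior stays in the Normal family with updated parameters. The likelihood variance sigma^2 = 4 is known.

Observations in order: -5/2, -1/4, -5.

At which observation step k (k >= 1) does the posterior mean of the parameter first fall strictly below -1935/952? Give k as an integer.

obs 1: x=-5/2 → posterior Normal(-25/14, 20/7)
obs 2: x=-1/4 → posterior Normal(-55/48, 5/3)
obs 3: x=-5 → posterior Normal(-155/68, 20/17)

k = 3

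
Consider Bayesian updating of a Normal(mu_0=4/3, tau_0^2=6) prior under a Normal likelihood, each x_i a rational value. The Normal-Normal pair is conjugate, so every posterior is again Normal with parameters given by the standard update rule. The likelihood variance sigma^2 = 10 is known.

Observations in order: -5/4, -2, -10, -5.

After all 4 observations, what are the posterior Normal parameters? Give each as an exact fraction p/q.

mu_0=-577/204, tau_0^2=30/17

obs 1: x=-5/4 → posterior Normal(35/96, 15/4)
obs 2: x=-2 → posterior Normal(-37/132, 30/11)
obs 3: x=-10 → posterior Normal(-397/168, 15/7)
obs 4: x=-5 → posterior Normal(-577/204, 30/17)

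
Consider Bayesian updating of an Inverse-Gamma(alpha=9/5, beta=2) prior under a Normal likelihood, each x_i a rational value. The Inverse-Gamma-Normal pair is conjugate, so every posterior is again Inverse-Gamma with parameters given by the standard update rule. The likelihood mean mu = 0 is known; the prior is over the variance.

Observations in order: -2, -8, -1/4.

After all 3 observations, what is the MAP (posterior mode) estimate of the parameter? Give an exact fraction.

5765/688

obs 1: x=-2 → posterior Inverse-Gamma(23/10, 4)
obs 2: x=-8 → posterior Inverse-Gamma(14/5, 36)
obs 3: x=-1/4 → posterior Inverse-Gamma(33/10, 1153/32)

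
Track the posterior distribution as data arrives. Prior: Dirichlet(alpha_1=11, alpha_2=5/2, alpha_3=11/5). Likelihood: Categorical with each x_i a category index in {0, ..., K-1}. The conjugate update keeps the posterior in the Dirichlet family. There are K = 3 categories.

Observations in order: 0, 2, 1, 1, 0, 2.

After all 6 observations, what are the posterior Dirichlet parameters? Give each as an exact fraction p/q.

obs 1: x=0 → posterior Dirichlet(12, 5/2, 11/5)
obs 2: x=2 → posterior Dirichlet(12, 5/2, 16/5)
obs 3: x=1 → posterior Dirichlet(12, 7/2, 16/5)
obs 4: x=1 → posterior Dirichlet(12, 9/2, 16/5)
obs 5: x=0 → posterior Dirichlet(13, 9/2, 16/5)
obs 6: x=2 → posterior Dirichlet(13, 9/2, 21/5)

alpha_1=13, alpha_2=9/2, alpha_3=21/5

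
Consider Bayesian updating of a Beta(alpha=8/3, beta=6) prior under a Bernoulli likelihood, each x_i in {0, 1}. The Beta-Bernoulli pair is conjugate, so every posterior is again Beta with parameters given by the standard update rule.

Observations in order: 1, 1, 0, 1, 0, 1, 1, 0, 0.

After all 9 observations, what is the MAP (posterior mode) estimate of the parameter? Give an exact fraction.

obs 1: x=1 → posterior Beta(11/3, 6)
obs 2: x=1 → posterior Beta(14/3, 6)
obs 3: x=0 → posterior Beta(14/3, 7)
obs 4: x=1 → posterior Beta(17/3, 7)
obs 5: x=0 → posterior Beta(17/3, 8)
obs 6: x=1 → posterior Beta(20/3, 8)
obs 7: x=1 → posterior Beta(23/3, 8)
obs 8: x=0 → posterior Beta(23/3, 9)
obs 9: x=0 → posterior Beta(23/3, 10)

20/47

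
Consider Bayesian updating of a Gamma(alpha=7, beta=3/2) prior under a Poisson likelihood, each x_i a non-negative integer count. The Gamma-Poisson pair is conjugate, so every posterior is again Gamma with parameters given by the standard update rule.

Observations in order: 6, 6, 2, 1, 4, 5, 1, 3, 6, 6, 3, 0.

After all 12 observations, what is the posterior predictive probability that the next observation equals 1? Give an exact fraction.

36998848503512697292470078245169664418647310038972297381518440530174824900/382206345311355160098826021591607537753401060733526544704274120065960129029

obs 1: x=6 → posterior Gamma(13, 5/2)
obs 2: x=6 → posterior Gamma(19, 7/2)
obs 3: x=2 → posterior Gamma(21, 9/2)
obs 4: x=1 → posterior Gamma(22, 11/2)
obs 5: x=4 → posterior Gamma(26, 13/2)
obs 6: x=5 → posterior Gamma(31, 15/2)
obs 7: x=1 → posterior Gamma(32, 17/2)
obs 8: x=3 → posterior Gamma(35, 19/2)
obs 9: x=6 → posterior Gamma(41, 21/2)
obs 10: x=6 → posterior Gamma(47, 23/2)
obs 11: x=3 → posterior Gamma(50, 25/2)
obs 12: x=0 → posterior Gamma(50, 27/2)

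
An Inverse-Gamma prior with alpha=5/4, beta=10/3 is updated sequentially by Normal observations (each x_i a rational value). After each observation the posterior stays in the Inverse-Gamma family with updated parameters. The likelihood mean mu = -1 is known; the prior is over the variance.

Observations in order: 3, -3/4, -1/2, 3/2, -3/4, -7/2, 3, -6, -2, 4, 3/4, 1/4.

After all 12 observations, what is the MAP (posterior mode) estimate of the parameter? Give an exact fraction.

643/99

obs 1: x=3 → posterior Inverse-Gamma(7/4, 34/3)
obs 2: x=-3/4 → posterior Inverse-Gamma(9/4, 1091/96)
obs 3: x=-1/2 → posterior Inverse-Gamma(11/4, 1103/96)
obs 4: x=3/2 → posterior Inverse-Gamma(13/4, 1403/96)
obs 5: x=-3/4 → posterior Inverse-Gamma(15/4, 703/48)
obs 6: x=-7/2 → posterior Inverse-Gamma(17/4, 853/48)
obs 7: x=3 → posterior Inverse-Gamma(19/4, 1237/48)
obs 8: x=-6 → posterior Inverse-Gamma(21/4, 1837/48)
obs 9: x=-2 → posterior Inverse-Gamma(23/4, 1861/48)
obs 10: x=4 → posterior Inverse-Gamma(25/4, 2461/48)
obs 11: x=3/4 → posterior Inverse-Gamma(27/4, 5069/96)
obs 12: x=1/4 → posterior Inverse-Gamma(29/4, 643/12)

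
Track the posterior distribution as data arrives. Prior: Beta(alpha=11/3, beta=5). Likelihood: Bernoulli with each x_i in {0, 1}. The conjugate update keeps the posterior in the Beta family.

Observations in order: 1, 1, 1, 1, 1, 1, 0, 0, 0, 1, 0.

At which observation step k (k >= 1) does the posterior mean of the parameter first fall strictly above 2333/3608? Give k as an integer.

obs 1: x=1 → posterior Beta(14/3, 5)
obs 2: x=1 → posterior Beta(17/3, 5)
obs 3: x=1 → posterior Beta(20/3, 5)
obs 4: x=1 → posterior Beta(23/3, 5)
obs 5: x=1 → posterior Beta(26/3, 5)
obs 6: x=1 → posterior Beta(29/3, 5)
obs 7: x=0 → posterior Beta(29/3, 6)
obs 8: x=0 → posterior Beta(29/3, 7)
obs 9: x=0 → posterior Beta(29/3, 8)
obs 10: x=1 → posterior Beta(32/3, 8)
obs 11: x=0 → posterior Beta(32/3, 9)

k = 6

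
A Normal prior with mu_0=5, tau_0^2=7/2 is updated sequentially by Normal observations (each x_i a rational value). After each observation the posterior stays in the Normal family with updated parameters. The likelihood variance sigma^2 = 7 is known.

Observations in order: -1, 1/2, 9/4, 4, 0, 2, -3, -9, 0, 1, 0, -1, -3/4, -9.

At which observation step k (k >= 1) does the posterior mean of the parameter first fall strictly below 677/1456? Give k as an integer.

obs 1: x=-1 → posterior Normal(3, 7/3)
obs 2: x=1/2 → posterior Normal(19/8, 7/4)
obs 3: x=9/4 → posterior Normal(47/20, 7/5)
obs 4: x=4 → posterior Normal(21/8, 7/6)
obs 5: x=0 → posterior Normal(9/4, 1)
obs 6: x=2 → posterior Normal(71/32, 7/8)
obs 7: x=-3 → posterior Normal(59/36, 7/9)
obs 8: x=-9 → posterior Normal(23/40, 7/10)
obs 9: x=0 → posterior Normal(23/44, 7/11)
obs 10: x=1 → posterior Normal(9/16, 7/12)
obs 11: x=0 → posterior Normal(27/52, 7/13)
obs 12: x=-1 → posterior Normal(23/56, 1/2)
obs 13: x=-3/4 → posterior Normal(1/3, 7/15)
obs 14: x=-9 → posterior Normal(-1/4, 7/16)

k = 12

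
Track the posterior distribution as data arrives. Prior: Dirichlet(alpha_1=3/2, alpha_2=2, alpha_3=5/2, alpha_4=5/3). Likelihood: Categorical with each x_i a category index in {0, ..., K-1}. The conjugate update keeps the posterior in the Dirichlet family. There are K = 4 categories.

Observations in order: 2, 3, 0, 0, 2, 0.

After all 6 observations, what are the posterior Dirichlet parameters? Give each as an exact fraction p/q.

obs 1: x=2 → posterior Dirichlet(3/2, 2, 7/2, 5/3)
obs 2: x=3 → posterior Dirichlet(3/2, 2, 7/2, 8/3)
obs 3: x=0 → posterior Dirichlet(5/2, 2, 7/2, 8/3)
obs 4: x=0 → posterior Dirichlet(7/2, 2, 7/2, 8/3)
obs 5: x=2 → posterior Dirichlet(7/2, 2, 9/2, 8/3)
obs 6: x=0 → posterior Dirichlet(9/2, 2, 9/2, 8/3)

alpha_1=9/2, alpha_2=2, alpha_3=9/2, alpha_4=8/3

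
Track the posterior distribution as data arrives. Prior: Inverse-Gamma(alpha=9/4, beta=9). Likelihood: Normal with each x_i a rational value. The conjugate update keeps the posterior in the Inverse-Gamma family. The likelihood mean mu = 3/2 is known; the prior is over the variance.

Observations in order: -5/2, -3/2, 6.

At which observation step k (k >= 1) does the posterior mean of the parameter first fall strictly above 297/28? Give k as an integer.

obs 1: x=-5/2 → posterior Inverse-Gamma(11/4, 17)
obs 2: x=-3/2 → posterior Inverse-Gamma(13/4, 43/2)
obs 3: x=6 → posterior Inverse-Gamma(15/4, 253/8)

k = 3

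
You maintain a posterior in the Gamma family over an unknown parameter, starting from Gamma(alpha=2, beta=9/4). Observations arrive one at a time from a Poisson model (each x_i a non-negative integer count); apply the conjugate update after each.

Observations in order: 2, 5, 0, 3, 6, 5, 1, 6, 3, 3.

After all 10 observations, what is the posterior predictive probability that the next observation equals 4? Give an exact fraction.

obs 1: x=2 → posterior Gamma(4, 13/4)
obs 2: x=5 → posterior Gamma(9, 17/4)
obs 3: x=0 → posterior Gamma(9, 21/4)
obs 4: x=3 → posterior Gamma(12, 25/4)
obs 5: x=6 → posterior Gamma(18, 29/4)
obs 6: x=5 → posterior Gamma(23, 33/4)
obs 7: x=1 → posterior Gamma(24, 37/4)
obs 8: x=6 → posterior Gamma(30, 41/4)
obs 9: x=3 → posterior Gamma(33, 45/4)
obs 10: x=3 → posterior Gamma(36, 49/4)

148060780048550692053204939017527056323318307739366318881305242995456/935480596774678503001801362972812283024661354043792689825893575512801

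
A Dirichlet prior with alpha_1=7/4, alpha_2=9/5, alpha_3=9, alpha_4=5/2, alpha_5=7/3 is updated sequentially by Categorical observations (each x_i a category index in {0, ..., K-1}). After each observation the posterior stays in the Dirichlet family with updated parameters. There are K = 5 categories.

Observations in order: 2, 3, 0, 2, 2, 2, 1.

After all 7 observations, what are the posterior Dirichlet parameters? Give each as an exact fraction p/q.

obs 1: x=2 → posterior Dirichlet(7/4, 9/5, 10, 5/2, 7/3)
obs 2: x=3 → posterior Dirichlet(7/4, 9/5, 10, 7/2, 7/3)
obs 3: x=0 → posterior Dirichlet(11/4, 9/5, 10, 7/2, 7/3)
obs 4: x=2 → posterior Dirichlet(11/4, 9/5, 11, 7/2, 7/3)
obs 5: x=2 → posterior Dirichlet(11/4, 9/5, 12, 7/2, 7/3)
obs 6: x=2 → posterior Dirichlet(11/4, 9/5, 13, 7/2, 7/3)
obs 7: x=1 → posterior Dirichlet(11/4, 14/5, 13, 7/2, 7/3)

alpha_1=11/4, alpha_2=14/5, alpha_3=13, alpha_4=7/2, alpha_5=7/3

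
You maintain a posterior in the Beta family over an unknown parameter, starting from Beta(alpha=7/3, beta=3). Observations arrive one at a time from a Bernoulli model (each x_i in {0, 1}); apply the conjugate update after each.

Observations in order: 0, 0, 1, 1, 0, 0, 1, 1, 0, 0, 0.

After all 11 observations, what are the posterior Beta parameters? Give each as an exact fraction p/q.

obs 1: x=0 → posterior Beta(7/3, 4)
obs 2: x=0 → posterior Beta(7/3, 5)
obs 3: x=1 → posterior Beta(10/3, 5)
obs 4: x=1 → posterior Beta(13/3, 5)
obs 5: x=0 → posterior Beta(13/3, 6)
obs 6: x=0 → posterior Beta(13/3, 7)
obs 7: x=1 → posterior Beta(16/3, 7)
obs 8: x=1 → posterior Beta(19/3, 7)
obs 9: x=0 → posterior Beta(19/3, 8)
obs 10: x=0 → posterior Beta(19/3, 9)
obs 11: x=0 → posterior Beta(19/3, 10)

alpha=19/3, beta=10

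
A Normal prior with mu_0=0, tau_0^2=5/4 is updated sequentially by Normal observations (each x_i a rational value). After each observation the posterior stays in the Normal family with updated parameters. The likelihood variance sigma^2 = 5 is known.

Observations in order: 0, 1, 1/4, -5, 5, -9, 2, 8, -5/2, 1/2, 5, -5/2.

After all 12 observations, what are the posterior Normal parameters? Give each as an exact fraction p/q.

mu_0=11/64, tau_0^2=5/16

obs 1: x=0 → posterior Normal(0, 1)
obs 2: x=1 → posterior Normal(1/6, 5/6)
obs 3: x=1/4 → posterior Normal(5/28, 5/7)
obs 4: x=-5 → posterior Normal(-15/32, 5/8)
obs 5: x=5 → posterior Normal(5/36, 5/9)
obs 6: x=-9 → posterior Normal(-31/40, 1/2)
obs 7: x=2 → posterior Normal(-23/44, 5/11)
obs 8: x=8 → posterior Normal(3/16, 5/12)
obs 9: x=-5/2 → posterior Normal(-1/52, 5/13)
obs 10: x=1/2 → posterior Normal(1/56, 5/14)
obs 11: x=5 → posterior Normal(7/20, 1/3)
obs 12: x=-5/2 → posterior Normal(11/64, 5/16)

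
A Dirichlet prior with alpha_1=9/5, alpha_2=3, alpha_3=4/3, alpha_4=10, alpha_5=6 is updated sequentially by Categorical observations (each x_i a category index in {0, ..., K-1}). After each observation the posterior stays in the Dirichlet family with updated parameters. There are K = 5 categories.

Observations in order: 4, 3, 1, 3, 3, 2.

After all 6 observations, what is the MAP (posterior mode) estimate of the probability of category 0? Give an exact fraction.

obs 1: x=4 → posterior Dirichlet(9/5, 3, 4/3, 10, 7)
obs 2: x=3 → posterior Dirichlet(9/5, 3, 4/3, 11, 7)
obs 3: x=1 → posterior Dirichlet(9/5, 4, 4/3, 11, 7)
obs 4: x=3 → posterior Dirichlet(9/5, 4, 4/3, 12, 7)
obs 5: x=3 → posterior Dirichlet(9/5, 4, 4/3, 13, 7)
obs 6: x=2 → posterior Dirichlet(9/5, 4, 7/3, 13, 7)

12/347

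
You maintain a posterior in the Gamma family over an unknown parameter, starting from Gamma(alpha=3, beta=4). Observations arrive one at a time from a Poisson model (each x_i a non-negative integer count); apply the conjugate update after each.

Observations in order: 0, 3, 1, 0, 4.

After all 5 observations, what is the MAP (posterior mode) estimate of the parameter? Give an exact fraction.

obs 1: x=0 → posterior Gamma(3, 5)
obs 2: x=3 → posterior Gamma(6, 6)
obs 3: x=1 → posterior Gamma(7, 7)
obs 4: x=0 → posterior Gamma(7, 8)
obs 5: x=4 → posterior Gamma(11, 9)

10/9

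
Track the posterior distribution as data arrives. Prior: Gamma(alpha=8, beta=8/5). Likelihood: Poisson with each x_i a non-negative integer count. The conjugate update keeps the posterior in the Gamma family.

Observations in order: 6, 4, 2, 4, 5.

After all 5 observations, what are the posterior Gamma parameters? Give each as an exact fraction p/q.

obs 1: x=6 → posterior Gamma(14, 13/5)
obs 2: x=4 → posterior Gamma(18, 18/5)
obs 3: x=2 → posterior Gamma(20, 23/5)
obs 4: x=4 → posterior Gamma(24, 28/5)
obs 5: x=5 → posterior Gamma(29, 33/5)

alpha=29, beta=33/5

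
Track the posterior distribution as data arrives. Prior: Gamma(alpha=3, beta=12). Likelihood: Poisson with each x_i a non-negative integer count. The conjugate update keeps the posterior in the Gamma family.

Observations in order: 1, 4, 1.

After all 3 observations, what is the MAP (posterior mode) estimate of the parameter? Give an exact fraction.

8/15

obs 1: x=1 → posterior Gamma(4, 13)
obs 2: x=4 → posterior Gamma(8, 14)
obs 3: x=1 → posterior Gamma(9, 15)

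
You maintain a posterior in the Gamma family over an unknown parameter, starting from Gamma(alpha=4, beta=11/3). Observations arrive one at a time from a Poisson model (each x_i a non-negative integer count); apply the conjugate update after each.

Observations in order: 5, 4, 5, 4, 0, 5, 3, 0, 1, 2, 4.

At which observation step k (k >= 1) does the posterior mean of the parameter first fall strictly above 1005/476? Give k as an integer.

k = 2

obs 1: x=5 → posterior Gamma(9, 14/3)
obs 2: x=4 → posterior Gamma(13, 17/3)
obs 3: x=5 → posterior Gamma(18, 20/3)
obs 4: x=4 → posterior Gamma(22, 23/3)
obs 5: x=0 → posterior Gamma(22, 26/3)
obs 6: x=5 → posterior Gamma(27, 29/3)
obs 7: x=3 → posterior Gamma(30, 32/3)
obs 8: x=0 → posterior Gamma(30, 35/3)
obs 9: x=1 → posterior Gamma(31, 38/3)
obs 10: x=2 → posterior Gamma(33, 41/3)
obs 11: x=4 → posterior Gamma(37, 44/3)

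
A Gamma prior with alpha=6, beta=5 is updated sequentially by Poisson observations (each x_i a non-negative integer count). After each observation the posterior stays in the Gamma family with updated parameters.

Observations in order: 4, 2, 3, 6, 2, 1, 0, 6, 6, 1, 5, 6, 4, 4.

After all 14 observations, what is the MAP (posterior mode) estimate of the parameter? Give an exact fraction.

55/19

obs 1: x=4 → posterior Gamma(10, 6)
obs 2: x=2 → posterior Gamma(12, 7)
obs 3: x=3 → posterior Gamma(15, 8)
obs 4: x=6 → posterior Gamma(21, 9)
obs 5: x=2 → posterior Gamma(23, 10)
obs 6: x=1 → posterior Gamma(24, 11)
obs 7: x=0 → posterior Gamma(24, 12)
obs 8: x=6 → posterior Gamma(30, 13)
obs 9: x=6 → posterior Gamma(36, 14)
obs 10: x=1 → posterior Gamma(37, 15)
obs 11: x=5 → posterior Gamma(42, 16)
obs 12: x=6 → posterior Gamma(48, 17)
obs 13: x=4 → posterior Gamma(52, 18)
obs 14: x=4 → posterior Gamma(56, 19)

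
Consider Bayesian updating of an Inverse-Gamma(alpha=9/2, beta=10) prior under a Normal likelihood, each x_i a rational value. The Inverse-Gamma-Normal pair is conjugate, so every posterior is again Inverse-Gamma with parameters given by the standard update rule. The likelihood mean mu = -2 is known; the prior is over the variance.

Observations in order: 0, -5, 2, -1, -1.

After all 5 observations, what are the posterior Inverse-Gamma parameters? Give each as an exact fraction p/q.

alpha=7, beta=51/2

obs 1: x=0 → posterior Inverse-Gamma(5, 12)
obs 2: x=-5 → posterior Inverse-Gamma(11/2, 33/2)
obs 3: x=2 → posterior Inverse-Gamma(6, 49/2)
obs 4: x=-1 → posterior Inverse-Gamma(13/2, 25)
obs 5: x=-1 → posterior Inverse-Gamma(7, 51/2)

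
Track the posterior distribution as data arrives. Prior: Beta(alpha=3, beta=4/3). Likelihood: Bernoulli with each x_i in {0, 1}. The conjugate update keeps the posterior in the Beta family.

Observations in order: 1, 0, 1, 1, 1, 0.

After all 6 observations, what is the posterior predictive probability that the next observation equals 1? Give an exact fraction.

21/31

obs 1: x=1 → posterior Beta(4, 4/3)
obs 2: x=0 → posterior Beta(4, 7/3)
obs 3: x=1 → posterior Beta(5, 7/3)
obs 4: x=1 → posterior Beta(6, 7/3)
obs 5: x=1 → posterior Beta(7, 7/3)
obs 6: x=0 → posterior Beta(7, 10/3)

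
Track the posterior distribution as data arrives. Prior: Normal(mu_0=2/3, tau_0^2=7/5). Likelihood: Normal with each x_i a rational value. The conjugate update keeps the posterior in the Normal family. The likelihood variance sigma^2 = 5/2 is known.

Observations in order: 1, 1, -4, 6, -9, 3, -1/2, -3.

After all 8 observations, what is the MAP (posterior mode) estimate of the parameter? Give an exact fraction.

obs 1: x=1 → posterior Normal(92/117, 35/39)
obs 2: x=1 → posterior Normal(134/159, 35/53)
obs 3: x=-4 → posterior Normal(-34/201, 35/67)
obs 4: x=6 → posterior Normal(218/243, 35/81)
obs 5: x=-9 → posterior Normal(-32/57, 7/19)
obs 6: x=3 → posterior Normal(-34/327, 35/109)
obs 7: x=-1/2 → posterior Normal(-55/369, 35/123)
obs 8: x=-3 → posterior Normal(-181/411, 35/137)

-181/411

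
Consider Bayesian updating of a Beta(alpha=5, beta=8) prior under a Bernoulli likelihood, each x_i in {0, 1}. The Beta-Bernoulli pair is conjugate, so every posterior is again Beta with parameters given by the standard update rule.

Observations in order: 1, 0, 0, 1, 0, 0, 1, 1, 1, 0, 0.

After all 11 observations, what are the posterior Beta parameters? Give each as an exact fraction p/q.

obs 1: x=1 → posterior Beta(6, 8)
obs 2: x=0 → posterior Beta(6, 9)
obs 3: x=0 → posterior Beta(6, 10)
obs 4: x=1 → posterior Beta(7, 10)
obs 5: x=0 → posterior Beta(7, 11)
obs 6: x=0 → posterior Beta(7, 12)
obs 7: x=1 → posterior Beta(8, 12)
obs 8: x=1 → posterior Beta(9, 12)
obs 9: x=1 → posterior Beta(10, 12)
obs 10: x=0 → posterior Beta(10, 13)
obs 11: x=0 → posterior Beta(10, 14)

alpha=10, beta=14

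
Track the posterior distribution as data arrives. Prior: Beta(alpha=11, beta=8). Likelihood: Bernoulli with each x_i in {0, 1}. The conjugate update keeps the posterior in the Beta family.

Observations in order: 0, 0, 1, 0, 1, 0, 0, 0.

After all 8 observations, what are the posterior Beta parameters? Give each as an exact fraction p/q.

obs 1: x=0 → posterior Beta(11, 9)
obs 2: x=0 → posterior Beta(11, 10)
obs 3: x=1 → posterior Beta(12, 10)
obs 4: x=0 → posterior Beta(12, 11)
obs 5: x=1 → posterior Beta(13, 11)
obs 6: x=0 → posterior Beta(13, 12)
obs 7: x=0 → posterior Beta(13, 13)
obs 8: x=0 → posterior Beta(13, 14)

alpha=13, beta=14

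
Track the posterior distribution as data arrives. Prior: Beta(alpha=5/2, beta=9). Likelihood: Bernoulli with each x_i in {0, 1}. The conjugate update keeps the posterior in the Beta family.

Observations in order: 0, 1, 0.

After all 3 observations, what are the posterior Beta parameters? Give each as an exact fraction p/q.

obs 1: x=0 → posterior Beta(5/2, 10)
obs 2: x=1 → posterior Beta(7/2, 10)
obs 3: x=0 → posterior Beta(7/2, 11)

alpha=7/2, beta=11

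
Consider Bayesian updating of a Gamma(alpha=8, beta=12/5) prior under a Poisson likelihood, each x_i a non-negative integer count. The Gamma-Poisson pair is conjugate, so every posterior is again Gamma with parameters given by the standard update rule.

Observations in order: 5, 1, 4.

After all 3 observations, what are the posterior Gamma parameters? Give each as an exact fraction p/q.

alpha=18, beta=27/5

obs 1: x=5 → posterior Gamma(13, 17/5)
obs 2: x=1 → posterior Gamma(14, 22/5)
obs 3: x=4 → posterior Gamma(18, 27/5)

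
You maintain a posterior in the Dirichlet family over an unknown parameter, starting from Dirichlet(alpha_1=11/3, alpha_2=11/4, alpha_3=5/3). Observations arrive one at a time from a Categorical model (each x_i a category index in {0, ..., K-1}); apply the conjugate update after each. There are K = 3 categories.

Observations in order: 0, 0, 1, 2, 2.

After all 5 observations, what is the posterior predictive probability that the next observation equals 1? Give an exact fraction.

45/157

obs 1: x=0 → posterior Dirichlet(14/3, 11/4, 5/3)
obs 2: x=0 → posterior Dirichlet(17/3, 11/4, 5/3)
obs 3: x=1 → posterior Dirichlet(17/3, 15/4, 5/3)
obs 4: x=2 → posterior Dirichlet(17/3, 15/4, 8/3)
obs 5: x=2 → posterior Dirichlet(17/3, 15/4, 11/3)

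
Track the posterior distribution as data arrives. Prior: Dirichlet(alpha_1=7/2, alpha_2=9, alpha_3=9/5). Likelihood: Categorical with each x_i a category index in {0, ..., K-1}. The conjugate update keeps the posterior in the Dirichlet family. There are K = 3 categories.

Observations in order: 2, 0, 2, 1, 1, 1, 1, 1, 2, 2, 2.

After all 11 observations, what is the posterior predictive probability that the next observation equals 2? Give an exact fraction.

obs 1: x=2 → posterior Dirichlet(7/2, 9, 14/5)
obs 2: x=0 → posterior Dirichlet(9/2, 9, 14/5)
obs 3: x=2 → posterior Dirichlet(9/2, 9, 19/5)
obs 4: x=1 → posterior Dirichlet(9/2, 10, 19/5)
obs 5: x=1 → posterior Dirichlet(9/2, 11, 19/5)
obs 6: x=1 → posterior Dirichlet(9/2, 12, 19/5)
obs 7: x=1 → posterior Dirichlet(9/2, 13, 19/5)
obs 8: x=1 → posterior Dirichlet(9/2, 14, 19/5)
obs 9: x=2 → posterior Dirichlet(9/2, 14, 24/5)
obs 10: x=2 → posterior Dirichlet(9/2, 14, 29/5)
obs 11: x=2 → posterior Dirichlet(9/2, 14, 34/5)

68/253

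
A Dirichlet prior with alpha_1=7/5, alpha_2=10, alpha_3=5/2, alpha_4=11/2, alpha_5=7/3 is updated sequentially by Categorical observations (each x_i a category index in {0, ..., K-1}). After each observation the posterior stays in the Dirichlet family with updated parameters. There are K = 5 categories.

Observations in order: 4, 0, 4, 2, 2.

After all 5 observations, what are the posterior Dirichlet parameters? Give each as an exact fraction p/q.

alpha_1=12/5, alpha_2=10, alpha_3=9/2, alpha_4=11/2, alpha_5=13/3

obs 1: x=4 → posterior Dirichlet(7/5, 10, 5/2, 11/2, 10/3)
obs 2: x=0 → posterior Dirichlet(12/5, 10, 5/2, 11/2, 10/3)
obs 3: x=4 → posterior Dirichlet(12/5, 10, 5/2, 11/2, 13/3)
obs 4: x=2 → posterior Dirichlet(12/5, 10, 7/2, 11/2, 13/3)
obs 5: x=2 → posterior Dirichlet(12/5, 10, 9/2, 11/2, 13/3)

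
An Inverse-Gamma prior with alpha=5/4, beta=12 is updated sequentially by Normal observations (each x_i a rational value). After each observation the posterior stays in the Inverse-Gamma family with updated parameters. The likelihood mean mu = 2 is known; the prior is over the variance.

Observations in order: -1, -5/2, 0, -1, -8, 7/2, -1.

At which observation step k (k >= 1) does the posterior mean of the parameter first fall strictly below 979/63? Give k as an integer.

k = 4

obs 1: x=-1 → posterior Inverse-Gamma(7/4, 33/2)
obs 2: x=-5/2 → posterior Inverse-Gamma(9/4, 213/8)
obs 3: x=0 → posterior Inverse-Gamma(11/4, 229/8)
obs 4: x=-1 → posterior Inverse-Gamma(13/4, 265/8)
obs 5: x=-8 → posterior Inverse-Gamma(15/4, 665/8)
obs 6: x=7/2 → posterior Inverse-Gamma(17/4, 337/4)
obs 7: x=-1 → posterior Inverse-Gamma(19/4, 355/4)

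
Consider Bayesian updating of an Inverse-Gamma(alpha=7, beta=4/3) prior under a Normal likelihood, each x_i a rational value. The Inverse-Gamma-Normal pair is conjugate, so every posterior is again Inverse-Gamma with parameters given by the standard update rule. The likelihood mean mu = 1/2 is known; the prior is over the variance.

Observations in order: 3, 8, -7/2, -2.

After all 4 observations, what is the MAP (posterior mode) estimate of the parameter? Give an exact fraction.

1049/240

obs 1: x=3 → posterior Inverse-Gamma(15/2, 107/24)
obs 2: x=8 → posterior Inverse-Gamma(8, 391/12)
obs 3: x=-7/2 → posterior Inverse-Gamma(17/2, 487/12)
obs 4: x=-2 → posterior Inverse-Gamma(9, 1049/24)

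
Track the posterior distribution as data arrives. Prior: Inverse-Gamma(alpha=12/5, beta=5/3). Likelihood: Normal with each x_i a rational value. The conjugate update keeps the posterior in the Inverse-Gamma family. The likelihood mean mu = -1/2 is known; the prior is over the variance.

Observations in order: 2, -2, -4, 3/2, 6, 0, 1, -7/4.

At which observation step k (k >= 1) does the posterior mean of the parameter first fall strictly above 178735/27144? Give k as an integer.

k = 5

obs 1: x=2 → posterior Inverse-Gamma(29/10, 115/24)
obs 2: x=-2 → posterior Inverse-Gamma(17/5, 71/12)
obs 3: x=-4 → posterior Inverse-Gamma(39/10, 289/24)
obs 4: x=3/2 → posterior Inverse-Gamma(22/5, 337/24)
obs 5: x=6 → posterior Inverse-Gamma(49/10, 211/6)
obs 6: x=0 → posterior Inverse-Gamma(27/5, 847/24)
obs 7: x=1 → posterior Inverse-Gamma(59/10, 437/12)
obs 8: x=-7/4 → posterior Inverse-Gamma(32/5, 3571/96)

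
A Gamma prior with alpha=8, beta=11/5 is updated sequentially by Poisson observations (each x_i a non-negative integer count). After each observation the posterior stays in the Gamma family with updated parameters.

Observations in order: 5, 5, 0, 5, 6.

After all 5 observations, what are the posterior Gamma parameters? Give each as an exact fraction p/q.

obs 1: x=5 → posterior Gamma(13, 16/5)
obs 2: x=5 → posterior Gamma(18, 21/5)
obs 3: x=0 → posterior Gamma(18, 26/5)
obs 4: x=5 → posterior Gamma(23, 31/5)
obs 5: x=6 → posterior Gamma(29, 36/5)

alpha=29, beta=36/5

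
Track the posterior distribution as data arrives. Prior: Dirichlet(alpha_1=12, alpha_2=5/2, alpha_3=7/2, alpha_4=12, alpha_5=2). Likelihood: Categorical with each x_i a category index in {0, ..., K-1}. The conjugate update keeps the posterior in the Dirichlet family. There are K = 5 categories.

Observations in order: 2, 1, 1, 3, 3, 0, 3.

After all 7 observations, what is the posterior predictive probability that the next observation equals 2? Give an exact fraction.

obs 1: x=2 → posterior Dirichlet(12, 5/2, 9/2, 12, 2)
obs 2: x=1 → posterior Dirichlet(12, 7/2, 9/2, 12, 2)
obs 3: x=1 → posterior Dirichlet(12, 9/2, 9/2, 12, 2)
obs 4: x=3 → posterior Dirichlet(12, 9/2, 9/2, 13, 2)
obs 5: x=3 → posterior Dirichlet(12, 9/2, 9/2, 14, 2)
obs 6: x=0 → posterior Dirichlet(13, 9/2, 9/2, 14, 2)
obs 7: x=3 → posterior Dirichlet(13, 9/2, 9/2, 15, 2)

3/26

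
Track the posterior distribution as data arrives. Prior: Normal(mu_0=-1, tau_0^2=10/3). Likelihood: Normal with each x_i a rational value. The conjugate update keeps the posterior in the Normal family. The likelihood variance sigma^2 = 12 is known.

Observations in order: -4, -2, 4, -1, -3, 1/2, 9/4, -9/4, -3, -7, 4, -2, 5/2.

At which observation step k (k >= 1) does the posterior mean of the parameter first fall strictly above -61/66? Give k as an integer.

k = 3

obs 1: x=-4 → posterior Normal(-38/23, 60/23)
obs 2: x=-2 → posterior Normal(-12/7, 15/7)
obs 3: x=4 → posterior Normal(-28/33, 20/11)
obs 4: x=-1 → posterior Normal(-33/38, 30/19)
obs 5: x=-3 → posterior Normal(-48/43, 60/43)
obs 6: x=1/2 → posterior Normal(-91/96, 5/4)
obs 7: x=9/4 → posterior Normal(-137/212, 60/53)
obs 8: x=-9/4 → posterior Normal(-91/116, 30/29)
obs 9: x=-3 → posterior Normal(-121/126, 20/21)
obs 10: x=-7 → posterior Normal(-191/136, 15/17)
obs 11: x=4 → posterior Normal(-151/146, 60/73)
obs 12: x=-2 → posterior Normal(-57/52, 10/13)
obs 13: x=5/2 → posterior Normal(-73/83, 60/83)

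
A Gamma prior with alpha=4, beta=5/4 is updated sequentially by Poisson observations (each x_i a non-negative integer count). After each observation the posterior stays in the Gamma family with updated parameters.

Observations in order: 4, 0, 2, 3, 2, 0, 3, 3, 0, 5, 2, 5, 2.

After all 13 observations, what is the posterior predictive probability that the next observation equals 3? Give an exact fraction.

obs 1: x=4 → posterior Gamma(8, 9/4)
obs 2: x=0 → posterior Gamma(8, 13/4)
obs 3: x=2 → posterior Gamma(10, 17/4)
obs 4: x=3 → posterior Gamma(13, 21/4)
obs 5: x=2 → posterior Gamma(15, 25/4)
obs 6: x=0 → posterior Gamma(15, 29/4)
obs 7: x=3 → posterior Gamma(18, 33/4)
obs 8: x=3 → posterior Gamma(21, 37/4)
obs 9: x=0 → posterior Gamma(21, 41/4)
obs 10: x=5 → posterior Gamma(26, 45/4)
obs 11: x=2 → posterior Gamma(28, 49/4)
obs 12: x=5 → posterior Gamma(33, 53/4)
obs 13: x=2 → posterior Gamma(35, 57/4)

14197796312784704934401650873266332030111879666658049178430990695040/69587899953161349604032694480700354961277355346864984848144662309081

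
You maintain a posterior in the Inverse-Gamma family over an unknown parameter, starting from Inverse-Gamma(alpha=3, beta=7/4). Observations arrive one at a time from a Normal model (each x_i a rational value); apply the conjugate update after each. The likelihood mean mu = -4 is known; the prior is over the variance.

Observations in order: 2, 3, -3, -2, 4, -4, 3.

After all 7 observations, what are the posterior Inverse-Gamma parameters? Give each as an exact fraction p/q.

alpha=13/2, beta=413/4

obs 1: x=2 → posterior Inverse-Gamma(7/2, 79/4)
obs 2: x=3 → posterior Inverse-Gamma(4, 177/4)
obs 3: x=-3 → posterior Inverse-Gamma(9/2, 179/4)
obs 4: x=-2 → posterior Inverse-Gamma(5, 187/4)
obs 5: x=4 → posterior Inverse-Gamma(11/2, 315/4)
obs 6: x=-4 → posterior Inverse-Gamma(6, 315/4)
obs 7: x=3 → posterior Inverse-Gamma(13/2, 413/4)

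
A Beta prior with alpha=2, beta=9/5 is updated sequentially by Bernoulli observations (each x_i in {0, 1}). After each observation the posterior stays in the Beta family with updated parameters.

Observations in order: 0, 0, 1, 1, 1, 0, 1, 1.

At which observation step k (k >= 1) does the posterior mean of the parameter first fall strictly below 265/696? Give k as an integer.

obs 1: x=0 → posterior Beta(2, 14/5)
obs 2: x=0 → posterior Beta(2, 19/5)
obs 3: x=1 → posterior Beta(3, 19/5)
obs 4: x=1 → posterior Beta(4, 19/5)
obs 5: x=1 → posterior Beta(5, 19/5)
obs 6: x=0 → posterior Beta(5, 24/5)
obs 7: x=1 → posterior Beta(6, 24/5)
obs 8: x=1 → posterior Beta(7, 24/5)

k = 2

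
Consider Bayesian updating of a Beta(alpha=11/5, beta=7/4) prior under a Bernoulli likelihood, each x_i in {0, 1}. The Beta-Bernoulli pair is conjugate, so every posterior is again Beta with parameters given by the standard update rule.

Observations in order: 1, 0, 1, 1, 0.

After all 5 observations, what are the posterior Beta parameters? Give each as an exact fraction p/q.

alpha=26/5, beta=15/4

obs 1: x=1 → posterior Beta(16/5, 7/4)
obs 2: x=0 → posterior Beta(16/5, 11/4)
obs 3: x=1 → posterior Beta(21/5, 11/4)
obs 4: x=1 → posterior Beta(26/5, 11/4)
obs 5: x=0 → posterior Beta(26/5, 15/4)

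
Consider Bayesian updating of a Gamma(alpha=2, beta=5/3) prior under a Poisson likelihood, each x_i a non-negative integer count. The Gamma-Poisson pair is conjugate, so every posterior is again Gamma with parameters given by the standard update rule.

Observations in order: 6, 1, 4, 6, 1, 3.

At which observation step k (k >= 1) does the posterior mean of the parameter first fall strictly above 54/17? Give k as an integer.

obs 1: x=6 → posterior Gamma(8, 8/3)
obs 2: x=1 → posterior Gamma(9, 11/3)
obs 3: x=4 → posterior Gamma(13, 14/3)
obs 4: x=6 → posterior Gamma(19, 17/3)
obs 5: x=1 → posterior Gamma(20, 20/3)
obs 6: x=3 → posterior Gamma(23, 23/3)

k = 4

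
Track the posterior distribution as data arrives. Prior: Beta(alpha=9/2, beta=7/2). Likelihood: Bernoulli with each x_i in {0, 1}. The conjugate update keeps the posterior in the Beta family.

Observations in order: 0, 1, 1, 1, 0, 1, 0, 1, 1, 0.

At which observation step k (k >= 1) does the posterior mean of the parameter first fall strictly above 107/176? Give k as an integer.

k = 4

obs 1: x=0 → posterior Beta(9/2, 9/2)
obs 2: x=1 → posterior Beta(11/2, 9/2)
obs 3: x=1 → posterior Beta(13/2, 9/2)
obs 4: x=1 → posterior Beta(15/2, 9/2)
obs 5: x=0 → posterior Beta(15/2, 11/2)
obs 6: x=1 → posterior Beta(17/2, 11/2)
obs 7: x=0 → posterior Beta(17/2, 13/2)
obs 8: x=1 → posterior Beta(19/2, 13/2)
obs 9: x=1 → posterior Beta(21/2, 13/2)
obs 10: x=0 → posterior Beta(21/2, 15/2)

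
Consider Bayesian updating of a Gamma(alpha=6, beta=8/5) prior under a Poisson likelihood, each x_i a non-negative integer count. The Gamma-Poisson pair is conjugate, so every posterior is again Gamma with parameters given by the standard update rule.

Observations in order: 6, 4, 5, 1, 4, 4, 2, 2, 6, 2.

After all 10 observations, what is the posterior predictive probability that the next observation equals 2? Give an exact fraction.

124561604521529839601870752575871614774695825485420056990595314717482077388800/705935270856392675574338054881119133762703405591164870735558790675879674695741

obs 1: x=6 → posterior Gamma(12, 13/5)
obs 2: x=4 → posterior Gamma(16, 18/5)
obs 3: x=5 → posterior Gamma(21, 23/5)
obs 4: x=1 → posterior Gamma(22, 28/5)
obs 5: x=4 → posterior Gamma(26, 33/5)
obs 6: x=4 → posterior Gamma(30, 38/5)
obs 7: x=2 → posterior Gamma(32, 43/5)
obs 8: x=2 → posterior Gamma(34, 48/5)
obs 9: x=6 → posterior Gamma(40, 53/5)
obs 10: x=2 → posterior Gamma(42, 58/5)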